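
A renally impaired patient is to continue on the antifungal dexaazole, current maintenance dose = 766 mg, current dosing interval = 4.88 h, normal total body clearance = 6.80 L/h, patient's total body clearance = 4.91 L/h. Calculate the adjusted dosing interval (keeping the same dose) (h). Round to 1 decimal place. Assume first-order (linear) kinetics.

6.8 h

To keep the same average steady-state level, dosing rate must scale with clearance.
CL ratio = 4.91 / 6.80 = 0.7221
New interval (same dose) = 4.88 / 0.7221 = 6.758 h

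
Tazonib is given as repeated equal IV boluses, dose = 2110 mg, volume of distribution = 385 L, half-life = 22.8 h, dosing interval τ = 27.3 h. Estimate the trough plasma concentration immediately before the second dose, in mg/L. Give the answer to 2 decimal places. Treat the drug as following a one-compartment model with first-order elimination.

2.39 mg/L

C₀ per dose = Dose / Vd = 2110 / 385 = 5.481 mg/L
k = ln2 / t½ = 0.693147 / 22.8 = 0.03040 h⁻¹
Fraction remaining after one interval: r = e^(−kτ) = e^(−0.03040 × 27.3) = 0.4361
Before dose 2, 1 dose has been given (aged 1τ).
C_trough = C₀ × r = 5.481 × 0.4361 = 2.390 mg/L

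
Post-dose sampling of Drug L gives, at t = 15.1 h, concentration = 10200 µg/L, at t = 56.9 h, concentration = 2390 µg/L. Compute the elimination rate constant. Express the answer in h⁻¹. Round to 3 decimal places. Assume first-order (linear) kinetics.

k = ln(C₁/C₂) / (t₂ − t₁) = ln(10200/2390) / (56.9 − 15.1)
  = 1.451 / 41.80 = 0.03471 h⁻¹

0.035 h⁻¹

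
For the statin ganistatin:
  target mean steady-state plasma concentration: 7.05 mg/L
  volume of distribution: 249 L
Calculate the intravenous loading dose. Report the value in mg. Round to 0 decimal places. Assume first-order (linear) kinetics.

LD = Css × Vd = 7.05 × 249 = 1755 mg

1755 mg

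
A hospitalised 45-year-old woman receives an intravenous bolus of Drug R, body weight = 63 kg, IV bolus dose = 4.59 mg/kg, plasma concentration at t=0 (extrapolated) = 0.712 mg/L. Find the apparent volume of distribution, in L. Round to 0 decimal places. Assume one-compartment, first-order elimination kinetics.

Dose = 4.59 × 63 = 289.2 mg
Vd = Dose / C₀ = 289.2 / 0.712 = 406.2 L

406 L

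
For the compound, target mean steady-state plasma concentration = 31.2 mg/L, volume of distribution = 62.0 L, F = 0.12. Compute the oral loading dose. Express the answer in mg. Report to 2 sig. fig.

LD = Css × Vd / F = 31.2 × 62.0 / 0.12 = 16120 mg

16000 mg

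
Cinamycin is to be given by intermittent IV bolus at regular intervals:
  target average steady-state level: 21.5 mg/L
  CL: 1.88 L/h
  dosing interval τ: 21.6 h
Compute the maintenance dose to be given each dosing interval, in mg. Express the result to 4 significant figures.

At steady state, Dose/τ = Css × CL.
Dose = Css × CL × τ = 21.5 × 1.880 × 21.6 = 873.1 mg

873.1 mg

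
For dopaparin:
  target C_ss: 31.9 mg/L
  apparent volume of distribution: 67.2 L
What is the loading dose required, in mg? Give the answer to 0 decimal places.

2144 mg

LD = Css × Vd = 31.9 × 67.2 = 2144 mg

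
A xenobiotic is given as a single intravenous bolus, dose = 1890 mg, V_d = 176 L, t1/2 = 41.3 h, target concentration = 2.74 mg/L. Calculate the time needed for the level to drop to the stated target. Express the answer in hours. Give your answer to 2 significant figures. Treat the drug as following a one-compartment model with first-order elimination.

81 h

C₀ = Dose / Vd = 1890 / 176 = 10.74 mg/L
k = ln2 / t½ = 0.693147 / 41.3 = 0.01678 h⁻¹
t = ln(C₀ / C) / k = ln(10.74 / 2.74) / 0.01678
  = ln(3.920) / 0.01678 = 1.366 / 0.01678 = 81.41 h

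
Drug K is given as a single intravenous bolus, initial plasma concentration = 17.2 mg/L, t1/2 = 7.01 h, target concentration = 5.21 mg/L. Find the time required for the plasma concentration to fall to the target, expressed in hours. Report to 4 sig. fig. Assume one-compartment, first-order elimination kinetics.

k = ln2 / t½ = 0.693147 / 7.01 = 0.09888 h⁻¹
t = ln(C₀ / C) / k = ln(17.20 / 5.21) / 0.09888
  = ln(3.301) / 0.09888 = 1.194 / 0.09888 = 12.08 h

12.08 h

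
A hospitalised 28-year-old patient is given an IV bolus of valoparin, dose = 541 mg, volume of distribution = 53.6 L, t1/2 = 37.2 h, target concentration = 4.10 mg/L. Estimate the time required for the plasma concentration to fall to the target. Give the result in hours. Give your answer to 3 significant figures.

48.3 h

C₀ = Dose / Vd = 541.0 / 53.6 = 10.09 mg/L
k = ln2 / t½ = 0.693147 / 37.2 = 0.01863 h⁻¹
t = ln(C₀ / C) / k = ln(10.09 / 4.10) / 0.01863
  = ln(2.461) / 0.01863 = 0.9006 / 0.01863 = 48.34 h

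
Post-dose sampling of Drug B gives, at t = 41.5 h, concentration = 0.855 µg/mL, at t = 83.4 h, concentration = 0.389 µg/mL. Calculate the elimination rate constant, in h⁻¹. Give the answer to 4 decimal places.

0.0188 h⁻¹

k = ln(C₁/C₂) / (t₂ − t₁) = ln(0.855/0.389) / (83.4 − 41.5)
  = 0.7875 / 41.90 = 0.01879 h⁻¹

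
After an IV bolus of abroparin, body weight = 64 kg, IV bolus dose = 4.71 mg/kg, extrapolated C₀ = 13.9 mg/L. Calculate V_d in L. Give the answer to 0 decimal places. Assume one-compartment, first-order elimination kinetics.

22 L

Dose = 4.71 × 64 = 301.4 mg
Vd = Dose / C₀ = 301.4 / 13.9 = 21.68 L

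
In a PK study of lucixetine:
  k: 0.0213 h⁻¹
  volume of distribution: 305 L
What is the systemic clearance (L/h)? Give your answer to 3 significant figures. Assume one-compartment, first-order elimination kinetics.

CL = k × Vd = 0.0213 × 305 = 6.497 L/h

6.50 L/h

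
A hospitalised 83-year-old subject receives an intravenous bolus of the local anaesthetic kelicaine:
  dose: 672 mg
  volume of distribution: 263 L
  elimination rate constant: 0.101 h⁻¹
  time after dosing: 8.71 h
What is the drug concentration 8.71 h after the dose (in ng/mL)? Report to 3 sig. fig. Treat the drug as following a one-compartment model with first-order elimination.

1060 ng/mL

C₀ = Dose / Vd = 672.0 / 263 = 2.555 mg/L
C = C₀ · e^(−k·t) = 2.555 × e^(−0.1010 × 8.71)
  = 2.555 × 0.4149 = 1.060 mg/L
Convert: 1.060 mg/L × 1000 = 1060 ng/mL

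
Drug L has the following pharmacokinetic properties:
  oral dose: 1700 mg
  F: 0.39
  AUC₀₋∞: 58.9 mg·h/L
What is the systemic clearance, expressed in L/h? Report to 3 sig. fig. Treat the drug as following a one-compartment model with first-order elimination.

CL = F·Dose / AUC = 0.39 × 1700 / 58.9 = 11.26 L/h

11.3 L/h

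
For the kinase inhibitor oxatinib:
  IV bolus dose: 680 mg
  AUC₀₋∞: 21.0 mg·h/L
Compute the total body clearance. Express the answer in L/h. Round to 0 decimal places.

32 L/h

CL = Dose / AUC = 680 / 21.0 = 32.38 L/h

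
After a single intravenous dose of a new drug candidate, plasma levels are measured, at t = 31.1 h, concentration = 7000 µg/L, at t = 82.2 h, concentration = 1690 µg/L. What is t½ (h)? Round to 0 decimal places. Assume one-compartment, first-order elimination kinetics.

k = ln(C₁/C₂) / (t₂ − t₁) = ln(7000/1690) / (82.2 − 31.1)
  = 1.421 / 51.10 = 0.02781 h⁻¹
t½ = ln2 / k = 0.693147 / 0.02781 = 24.92 h

25 h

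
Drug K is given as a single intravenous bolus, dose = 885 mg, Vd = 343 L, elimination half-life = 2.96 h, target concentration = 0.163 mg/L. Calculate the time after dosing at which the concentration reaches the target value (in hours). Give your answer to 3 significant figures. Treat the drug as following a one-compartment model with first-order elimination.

C₀ = Dose / Vd = 885.0 / 343 = 2.580 mg/L
k = ln2 / t½ = 0.693147 / 2.96 = 0.2342 h⁻¹
t = ln(C₀ / C) / k = ln(2.580 / 0.163) / 0.2342
  = ln(15.83) / 0.2342 = 2.762 / 0.2342 = 11.79 h

11.8 h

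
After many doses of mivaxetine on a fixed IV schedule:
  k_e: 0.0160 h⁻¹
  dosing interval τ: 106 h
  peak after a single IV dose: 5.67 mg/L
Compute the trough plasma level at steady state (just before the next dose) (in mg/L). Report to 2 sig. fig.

e^(−kτ) = e^(−0.01600 × 106) = 0.1834
Accumulation ratio R = 1 / (1 − e^(−kτ)) = 1 / (1 − 0.1834) = 1.225
Steady-state trough = C₀ × R × e^(−kτ) = 5.67 × 1.225 × 0.1834 = 1.274 mg/L

1.3 mg/L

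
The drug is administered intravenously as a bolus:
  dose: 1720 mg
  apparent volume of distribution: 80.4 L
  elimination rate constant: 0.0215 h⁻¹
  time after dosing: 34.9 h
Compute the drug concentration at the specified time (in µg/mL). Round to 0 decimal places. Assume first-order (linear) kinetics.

10 µg/mL

C₀ = Dose / Vd = 1720 / 80.4 = 21.39 mg/L
C = C₀ · e^(−k·t) = 21.39 × e^(−0.02150 × 34.9)
  = 21.39 × 0.4722 = 10.10 mg/L
(10.10 mg/L = 10.10 µg/mL)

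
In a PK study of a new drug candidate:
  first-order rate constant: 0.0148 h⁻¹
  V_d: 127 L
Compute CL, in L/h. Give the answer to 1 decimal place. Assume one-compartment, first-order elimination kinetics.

1.9 L/h

CL = k × Vd = 0.0148 × 127 = 1.880 L/h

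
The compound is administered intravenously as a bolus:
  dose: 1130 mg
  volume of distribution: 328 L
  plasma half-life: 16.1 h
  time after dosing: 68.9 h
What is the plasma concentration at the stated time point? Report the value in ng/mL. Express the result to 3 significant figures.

177 ng/mL

C₀ = Dose / Vd = 1130 / 328 = 3.445 mg/L
k = ln2 / t½ = 0.693147 / 16.1 = 0.04305 h⁻¹
C = C₀ · e^(−k·t) = 3.445 × e^(−0.04305 × 68.9)
  = 3.445 × 0.05150 = 0.1774 mg/L
Convert: 0.1774 mg/L × 1000 = 177.4 ng/mL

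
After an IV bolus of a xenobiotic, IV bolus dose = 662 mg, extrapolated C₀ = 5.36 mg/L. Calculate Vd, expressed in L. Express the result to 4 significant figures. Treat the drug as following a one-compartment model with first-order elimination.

Vd = Dose / C₀ = 662.0 / 5.36 = 123.5 L

123.5 L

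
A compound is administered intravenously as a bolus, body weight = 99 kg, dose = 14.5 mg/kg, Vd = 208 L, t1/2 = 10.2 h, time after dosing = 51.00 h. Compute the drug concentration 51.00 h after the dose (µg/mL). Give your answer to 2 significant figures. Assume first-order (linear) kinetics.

0.22 µg/mL

Total dose = 14.5 × 99 = 1436 mg
C₀ = Dose / Vd = 1436 / 208 = 6.904 mg/L
k = ln2 / t½ = 0.693147 / 10.2 = 0.06796 h⁻¹
t / t½ = 51.00 / 10.2 = 5 half-lives
C = C₀ × (1/2)^5 = 6.904 × 0.03125 = 0.2158 mg/L
(0.2158 mg/L = 0.2158 µg/mL)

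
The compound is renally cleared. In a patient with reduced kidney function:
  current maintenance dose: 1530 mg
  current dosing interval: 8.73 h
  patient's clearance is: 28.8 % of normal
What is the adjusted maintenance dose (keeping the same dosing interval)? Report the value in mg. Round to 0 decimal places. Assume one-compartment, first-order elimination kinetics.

441 mg

To keep the same average steady-state level, dosing rate must scale with clearance.
CL ratio = 28.8 / 100 = 0.2880
New dose (same interval) = 1530 × 0.2880 = 440.6 mg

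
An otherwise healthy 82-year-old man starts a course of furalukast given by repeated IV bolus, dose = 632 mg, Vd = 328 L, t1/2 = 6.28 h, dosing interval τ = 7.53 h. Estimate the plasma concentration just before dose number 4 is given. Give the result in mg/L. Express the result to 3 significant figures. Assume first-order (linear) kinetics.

1.36 mg/L

C₀ per dose = Dose / Vd = 632 / 328 = 1.927 mg/L
k = ln2 / t½ = 0.693147 / 6.28 = 0.1104 h⁻¹
Fraction remaining after one interval: r = e^(−kτ) = e^(−0.1104 × 7.53) = 0.4355
Before dose 4, 3 doses have been given (aged 1τ, 2τ, 3τ).
C_trough = C₀ × (r + r² + … + r^3) = C₀ × r(1−r^3)/(1−r)
        = 1.927 × 0.4355 × (1 − 0.08260) / (1 − 0.4355) = 1.364 mg/L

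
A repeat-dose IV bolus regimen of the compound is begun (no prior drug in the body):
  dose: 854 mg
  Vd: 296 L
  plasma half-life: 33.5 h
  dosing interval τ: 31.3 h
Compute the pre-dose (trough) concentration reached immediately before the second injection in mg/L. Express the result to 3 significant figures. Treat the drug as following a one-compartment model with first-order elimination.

1.51 mg/L

C₀ per dose = Dose / Vd = 854 / 296 = 2.885 mg/L
k = ln2 / t½ = 0.693147 / 33.5 = 0.02069 h⁻¹
Fraction remaining after one interval: r = e^(−kτ) = e^(−0.02069 × 31.3) = 0.5233
Before dose 2, 1 dose has been given (aged 1τ).
C_trough = C₀ × r = 2.885 × 0.5233 = 1.510 mg/L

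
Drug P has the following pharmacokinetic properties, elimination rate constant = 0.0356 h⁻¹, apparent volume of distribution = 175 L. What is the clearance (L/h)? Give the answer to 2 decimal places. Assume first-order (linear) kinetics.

CL = k × Vd = 0.0356 × 175 = 6.230 L/h

6.23 L/h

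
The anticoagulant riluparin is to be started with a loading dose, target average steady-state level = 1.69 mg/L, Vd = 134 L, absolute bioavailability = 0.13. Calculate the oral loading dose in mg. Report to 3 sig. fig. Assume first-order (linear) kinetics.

1740 mg

LD = Css × Vd / F = 1.69 × 134 / 0.13 = 1742 mg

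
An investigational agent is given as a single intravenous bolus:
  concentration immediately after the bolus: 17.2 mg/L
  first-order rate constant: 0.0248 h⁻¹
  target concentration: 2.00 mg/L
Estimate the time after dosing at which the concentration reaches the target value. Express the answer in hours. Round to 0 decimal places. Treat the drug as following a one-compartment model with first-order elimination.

t = ln(C₀ / C) / k = ln(17.20 / 2.00) / 0.02480
  = ln(8.600) / 0.02480 = 2.152 / 0.02480 = 86.77 h

87 h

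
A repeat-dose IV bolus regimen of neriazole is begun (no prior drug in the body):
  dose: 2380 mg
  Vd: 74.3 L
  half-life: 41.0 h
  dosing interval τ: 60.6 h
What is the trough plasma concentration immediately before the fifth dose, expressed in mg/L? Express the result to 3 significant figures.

17.6 mg/L

C₀ per dose = Dose / Vd = 2380 / 74.3 = 32.03 mg/L
k = ln2 / t½ = 0.693147 / 41.0 = 0.01691 h⁻¹
Fraction remaining after one interval: r = e^(−kτ) = e^(−0.01691 × 60.6) = 0.3589
Before dose 5, 4 doses have been given (aged 1τ, 2τ, 3τ, 4τ).
C_trough = C₀ × (r + r² + … + r^4) = C₀ × r(1−r^4)/(1−r)
        = 32.03 × 0.3589 × (1 − 0.01659) / (1 − 0.3589) = 17.63 mg/L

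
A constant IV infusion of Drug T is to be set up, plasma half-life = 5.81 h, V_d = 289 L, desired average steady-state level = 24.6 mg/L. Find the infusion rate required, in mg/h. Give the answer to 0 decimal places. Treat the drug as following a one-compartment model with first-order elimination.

848 mg/h

k = ln2 / t½ = 0.693147 / 5.81 = 0.1193 h⁻¹
CL = k × Vd = 0.1193 × 289 = 34.48 L/h
At steady state, infusion rate R₀ = Css × CL = 24.6 × 34.48 = 848.2 mg/h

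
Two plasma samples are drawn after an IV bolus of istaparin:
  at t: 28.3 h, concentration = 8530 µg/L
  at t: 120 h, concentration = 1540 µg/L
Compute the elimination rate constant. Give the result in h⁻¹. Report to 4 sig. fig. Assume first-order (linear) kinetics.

k = ln(C₁/C₂) / (t₂ − t₁) = ln(8530/1540) / (120 − 28.3)
  = 1.712 / 91.70 = 0.01867 h⁻¹

0.01867 h⁻¹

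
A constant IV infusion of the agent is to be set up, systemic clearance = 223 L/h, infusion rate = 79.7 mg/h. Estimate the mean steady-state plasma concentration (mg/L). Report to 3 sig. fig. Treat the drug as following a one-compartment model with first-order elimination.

At steady state Css = R₀ / CL = 79.7 / 223.0 = 0.3574 mg/L

0.357 mg/L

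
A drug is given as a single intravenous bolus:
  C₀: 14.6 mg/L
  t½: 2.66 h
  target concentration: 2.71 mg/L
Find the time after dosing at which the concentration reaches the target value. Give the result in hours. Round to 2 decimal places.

6.46 h

k = ln2 / t½ = 0.693147 / 2.66 = 0.2606 h⁻¹
t = ln(C₀ / C) / k = ln(14.60 / 2.71) / 0.2606
  = ln(5.387) / 0.2606 = 1.684 / 0.2606 = 6.462 h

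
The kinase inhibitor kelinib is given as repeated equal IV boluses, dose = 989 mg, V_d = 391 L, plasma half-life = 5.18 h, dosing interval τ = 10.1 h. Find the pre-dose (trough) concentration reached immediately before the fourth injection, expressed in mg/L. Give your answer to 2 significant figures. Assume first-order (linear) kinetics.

0.87 mg/L

C₀ per dose = Dose / Vd = 989 / 391 = 2.529 mg/L
k = ln2 / t½ = 0.693147 / 5.18 = 0.1338 h⁻¹
Fraction remaining after one interval: r = e^(−kτ) = e^(−0.1338 × 10.1) = 0.2589
Before dose 4, 3 doses have been given (aged 1τ, 2τ, 3τ).
C_trough = C₀ × (r + r² + … + r^3) = C₀ × r(1−r^3)/(1−r)
        = 2.529 × 0.2589 × (1 − 0.01735) / (1 − 0.2589) = 0.8682 mg/L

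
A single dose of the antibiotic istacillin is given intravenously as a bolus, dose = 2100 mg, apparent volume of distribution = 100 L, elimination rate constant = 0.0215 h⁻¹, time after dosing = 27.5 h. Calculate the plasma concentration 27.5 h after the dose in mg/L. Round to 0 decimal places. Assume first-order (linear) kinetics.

C₀ = Dose / Vd = 2100 / 100 = 21.00 mg/L
C = C₀ · e^(−k·t) = 21.00 × e^(−0.02150 × 27.5)
  = 21.00 × 0.5536 = 11.63 mg/L

12 mg/L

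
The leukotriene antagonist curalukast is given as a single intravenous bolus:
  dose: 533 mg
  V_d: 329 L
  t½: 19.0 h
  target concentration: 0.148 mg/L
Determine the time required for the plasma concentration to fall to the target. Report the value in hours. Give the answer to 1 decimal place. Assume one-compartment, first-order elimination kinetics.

C₀ = Dose / Vd = 533.0 / 329 = 1.620 mg/L
k = ln2 / t½ = 0.693147 / 19.0 = 0.03648 h⁻¹
t = ln(C₀ / C) / k = ln(1.620 / 0.148) / 0.03648
  = ln(10.95) / 0.03648 = 2.393 / 0.03648 = 65.60 h

65.6 h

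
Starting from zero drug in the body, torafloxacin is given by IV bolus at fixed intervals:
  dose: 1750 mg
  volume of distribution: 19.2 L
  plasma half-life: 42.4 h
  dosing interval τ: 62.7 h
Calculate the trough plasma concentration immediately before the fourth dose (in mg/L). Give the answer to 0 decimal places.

C₀ per dose = Dose / Vd = 1750 / 19.2 = 91.15 mg/L
k = ln2 / t½ = 0.693147 / 42.4 = 0.01635 h⁻¹
Fraction remaining after one interval: r = e^(−kτ) = e^(−0.01635 × 62.7) = 0.3587
Before dose 4, 3 doses have been given (aged 1τ, 2τ, 3τ).
C_trough = C₀ × (r + r² + … + r^3) = C₀ × r(1−r^3)/(1−r)
        = 91.15 × 0.3587 × (1 − 0.04615) / (1 − 0.3587) = 48.63 mg/L

49 mg/L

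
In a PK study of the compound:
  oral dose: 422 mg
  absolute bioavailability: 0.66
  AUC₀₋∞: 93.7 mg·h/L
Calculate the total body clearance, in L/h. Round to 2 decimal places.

2.97 L/h

CL = F·Dose / AUC = 0.66 × 422 / 93.7 = 2.972 L/h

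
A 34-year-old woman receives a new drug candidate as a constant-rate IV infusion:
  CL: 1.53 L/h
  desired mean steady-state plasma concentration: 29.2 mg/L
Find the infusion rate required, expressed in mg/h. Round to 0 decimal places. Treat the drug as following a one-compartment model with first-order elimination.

At steady state, infusion rate R₀ = Css × CL = 29.2 × 1.530 = 44.68 mg/h

45 mg/h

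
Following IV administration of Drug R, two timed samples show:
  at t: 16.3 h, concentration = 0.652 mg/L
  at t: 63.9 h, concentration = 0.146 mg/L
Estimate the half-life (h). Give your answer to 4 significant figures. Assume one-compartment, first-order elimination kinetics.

22.05 h

k = ln(C₁/C₂) / (t₂ − t₁) = ln(0.652/0.146) / (63.9 − 16.3)
  = 1.496 / 47.60 = 0.03143 h⁻¹
t½ = ln2 / k = 0.693147 / 0.03143 = 22.05 h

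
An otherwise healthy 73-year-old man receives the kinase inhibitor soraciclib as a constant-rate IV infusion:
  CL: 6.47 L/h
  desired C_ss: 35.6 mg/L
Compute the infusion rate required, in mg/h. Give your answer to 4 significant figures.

230.3 mg/h

At steady state, infusion rate R₀ = Css × CL = 35.6 × 6.470 = 230.3 mg/h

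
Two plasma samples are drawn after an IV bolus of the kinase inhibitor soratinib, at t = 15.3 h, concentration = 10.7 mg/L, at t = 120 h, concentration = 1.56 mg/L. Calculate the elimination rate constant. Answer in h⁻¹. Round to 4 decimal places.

0.0184 h⁻¹

k = ln(C₁/C₂) / (t₂ − t₁) = ln(10.7/1.56) / (120 − 15.3)
  = 1.926 / 104.7 = 0.01840 h⁻¹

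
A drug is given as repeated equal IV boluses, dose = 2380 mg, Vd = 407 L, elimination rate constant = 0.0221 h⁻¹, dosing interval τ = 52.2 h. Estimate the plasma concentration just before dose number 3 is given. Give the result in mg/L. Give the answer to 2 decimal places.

C₀ per dose = Dose / Vd = 2380 / 407 = 5.848 mg/L
Fraction remaining after one interval: r = e^(−kτ) = e^(−0.02210 × 52.2) = 0.3155
Before dose 3, 2 doses have been given (aged 1τ, 2τ).
C_trough = C₀ × (r + r²) = 5.848 × (0.3155 + 0.09954) = 2.427 mg/L

2.43 mg/L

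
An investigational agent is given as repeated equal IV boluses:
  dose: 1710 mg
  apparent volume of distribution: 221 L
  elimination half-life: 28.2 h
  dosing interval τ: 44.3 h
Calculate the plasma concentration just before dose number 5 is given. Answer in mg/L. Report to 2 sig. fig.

3.9 mg/L

C₀ per dose = Dose / Vd = 1710 / 221 = 7.738 mg/L
k = ln2 / t½ = 0.693147 / 28.2 = 0.02458 h⁻¹
Fraction remaining after one interval: r = e^(−kτ) = e^(−0.02458 × 44.3) = 0.3366
Before dose 5, 4 doses have been given (aged 1τ, 2τ, 3τ, 4τ).
C_trough = C₀ × (r + r² + … + r^4) = C₀ × r(1−r^4)/(1−r)
        = 7.738 × 0.3366 × (1 − 0.01284) / (1 − 0.3366) = 3.876 mg/L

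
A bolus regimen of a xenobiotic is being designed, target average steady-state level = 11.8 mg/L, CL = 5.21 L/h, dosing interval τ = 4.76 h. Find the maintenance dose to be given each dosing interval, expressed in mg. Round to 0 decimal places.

293 mg

At steady state, Dose/τ = Css × CL.
Dose = Css × CL × τ = 11.8 × 5.210 × 4.76 = 292.6 mg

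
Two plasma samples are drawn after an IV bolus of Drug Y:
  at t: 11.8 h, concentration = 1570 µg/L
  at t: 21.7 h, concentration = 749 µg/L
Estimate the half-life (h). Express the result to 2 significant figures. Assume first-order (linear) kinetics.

k = ln(C₁/C₂) / (t₂ − t₁) = ln(1570/749) / (21.7 − 11.8)
  = 0.7401 / 9.900 = 0.07476 h⁻¹
t½ = ln2 / k = 0.693147 / 0.07476 = 9.272 h

9.3 h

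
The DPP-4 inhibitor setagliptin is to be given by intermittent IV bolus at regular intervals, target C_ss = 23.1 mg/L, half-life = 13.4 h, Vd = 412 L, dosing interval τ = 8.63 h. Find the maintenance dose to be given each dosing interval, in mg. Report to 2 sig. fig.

4200 mg

k = ln2 / t½ = 0.693147 / 13.4 = 0.05173 h⁻¹
CL = k × Vd = 0.05173 × 412 = 21.31 L/h
At steady state, Dose/τ = Css × CL.
Dose = Css × CL × τ = 23.1 × 21.31 × 8.63 = 4248 mg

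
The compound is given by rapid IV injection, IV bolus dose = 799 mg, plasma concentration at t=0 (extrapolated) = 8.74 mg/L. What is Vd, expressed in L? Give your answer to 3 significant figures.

Vd = Dose / C₀ = 799.0 / 8.74 = 91.42 L

91.4 L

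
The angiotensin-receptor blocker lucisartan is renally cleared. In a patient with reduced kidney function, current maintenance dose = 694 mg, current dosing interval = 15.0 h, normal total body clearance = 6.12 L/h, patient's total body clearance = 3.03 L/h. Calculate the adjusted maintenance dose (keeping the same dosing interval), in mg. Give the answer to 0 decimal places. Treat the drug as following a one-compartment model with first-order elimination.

344 mg

To keep the same average steady-state level, dosing rate must scale with clearance.
CL ratio = 3.03 / 6.12 = 0.4951
New dose (same interval) = 694 × 0.4951 = 343.6 mg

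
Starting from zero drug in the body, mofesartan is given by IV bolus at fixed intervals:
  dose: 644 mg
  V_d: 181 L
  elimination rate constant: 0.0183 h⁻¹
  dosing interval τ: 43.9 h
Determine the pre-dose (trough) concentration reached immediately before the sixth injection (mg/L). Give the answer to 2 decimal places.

2.83 mg/L

C₀ per dose = Dose / Vd = 644 / 181 = 3.558 mg/L
Fraction remaining after one interval: r = e^(−kτ) = e^(−0.01830 × 43.9) = 0.4478
Before dose 6, 5 doses have been given (aged 1τ, 2τ, 3τ, 4τ, 5τ).
C_trough = C₀ × (r + r² + … + r^5) = C₀ × r(1−r^5)/(1−r)
        = 3.558 × 0.4478 × (1 − 0.01801) / (1 − 0.4478) = 2.833 mg/L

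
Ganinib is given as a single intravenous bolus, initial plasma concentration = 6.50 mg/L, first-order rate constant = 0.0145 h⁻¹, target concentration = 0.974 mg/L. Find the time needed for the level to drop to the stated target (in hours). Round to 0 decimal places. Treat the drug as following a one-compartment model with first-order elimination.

131 h

t = ln(C₀ / C) / k = ln(6.500 / 0.974) / 0.01450
  = ln(6.674) / 0.01450 = 1.898 / 0.01450 = 130.9 h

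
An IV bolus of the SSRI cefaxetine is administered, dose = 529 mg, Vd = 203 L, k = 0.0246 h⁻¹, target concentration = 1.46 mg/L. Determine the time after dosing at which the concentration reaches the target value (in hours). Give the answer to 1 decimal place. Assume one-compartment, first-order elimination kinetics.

C₀ = Dose / Vd = 529.0 / 203 = 2.606 mg/L
t = ln(C₀ / C) / k = ln(2.606 / 1.46) / 0.02460
  = ln(1.785) / 0.02460 = 0.5794 / 0.02460 = 23.55 h

23.6 h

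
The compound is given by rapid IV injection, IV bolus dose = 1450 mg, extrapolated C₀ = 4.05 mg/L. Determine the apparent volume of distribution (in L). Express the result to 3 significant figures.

Vd = Dose / C₀ = 1450 / 4.05 = 358.0 L

358 L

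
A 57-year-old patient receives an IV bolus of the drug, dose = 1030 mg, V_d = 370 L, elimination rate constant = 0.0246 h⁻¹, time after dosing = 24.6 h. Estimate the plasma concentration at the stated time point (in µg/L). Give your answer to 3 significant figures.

C₀ = Dose / Vd = 1030 / 370 = 2.784 mg/L
C = C₀ · e^(−k·t) = 2.784 × e^(−0.02460 × 24.6)
  = 2.784 × 0.5460 = 1.520 mg/L
Convert: 1.520 mg/L × 1000 = 1520 µg/L

1520 µg/L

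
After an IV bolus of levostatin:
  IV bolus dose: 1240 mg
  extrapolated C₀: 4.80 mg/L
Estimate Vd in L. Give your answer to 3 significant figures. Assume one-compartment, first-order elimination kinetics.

Vd = Dose / C₀ = 1240 / 4.80 = 258.3 L

258 L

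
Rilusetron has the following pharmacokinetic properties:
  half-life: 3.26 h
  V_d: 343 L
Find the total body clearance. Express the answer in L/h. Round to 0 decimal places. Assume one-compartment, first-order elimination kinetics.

73 L/h

k = ln2 / t½ = 0.693147 / 3.26 = 0.2126 h⁻¹
CL = k × Vd = 0.2126 × 343 = 72.92 L/h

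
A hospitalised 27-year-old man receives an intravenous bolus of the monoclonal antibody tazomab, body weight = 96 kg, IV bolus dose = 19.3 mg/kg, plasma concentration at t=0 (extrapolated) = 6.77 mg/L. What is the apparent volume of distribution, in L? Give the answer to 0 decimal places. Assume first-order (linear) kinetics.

Dose = 19.3 × 96 = 1853 mg
Vd = Dose / C₀ = 1853 / 6.77 = 273.7 L

274 L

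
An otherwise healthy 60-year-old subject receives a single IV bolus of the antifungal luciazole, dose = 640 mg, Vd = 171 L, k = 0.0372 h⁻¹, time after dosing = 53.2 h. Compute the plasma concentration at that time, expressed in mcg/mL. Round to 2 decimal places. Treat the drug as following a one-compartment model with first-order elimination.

C₀ = Dose / Vd = 640.0 / 171 = 3.743 mg/L
C = C₀ · e^(−k·t) = 3.743 × e^(−0.03720 × 53.2)
  = 3.743 × 0.1382 = 0.5173 mg/L
(0.5173 mg/L = 0.5173 mcg/mL)

0.52 mcg/mL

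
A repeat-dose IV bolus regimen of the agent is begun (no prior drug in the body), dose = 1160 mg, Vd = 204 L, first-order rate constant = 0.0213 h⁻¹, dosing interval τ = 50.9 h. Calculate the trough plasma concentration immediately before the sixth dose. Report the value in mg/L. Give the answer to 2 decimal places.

2.89 mg/L

C₀ per dose = Dose / Vd = 1160 / 204 = 5.686 mg/L
Fraction remaining after one interval: r = e^(−kτ) = e^(−0.02130 × 50.9) = 0.3382
Before dose 6, 5 doses have been given (aged 1τ, 2τ, 3τ, 4τ, 5τ).
C_trough = C₀ × (r + r² + … + r^5) = C₀ × r(1−r^5)/(1−r)
        = 5.686 × 0.3382 × (1 − 0.004425) / (1 − 0.3382) = 2.893 mg/L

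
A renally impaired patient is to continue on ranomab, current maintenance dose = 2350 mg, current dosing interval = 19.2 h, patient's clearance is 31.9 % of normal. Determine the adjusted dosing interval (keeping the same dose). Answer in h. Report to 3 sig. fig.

60.2 h

To keep the same average steady-state level, dosing rate must scale with clearance.
CL ratio = 31.9 / 100 = 0.3190
New interval (same dose) = 19.2 / 0.3190 = 60.19 h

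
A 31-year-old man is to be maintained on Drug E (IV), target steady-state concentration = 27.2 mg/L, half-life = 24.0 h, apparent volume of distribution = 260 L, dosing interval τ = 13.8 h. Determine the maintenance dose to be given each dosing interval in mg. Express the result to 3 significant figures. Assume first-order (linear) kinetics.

2820 mg

k = ln2 / t½ = 0.693147 / 24.0 = 0.02888 h⁻¹
CL = k × Vd = 0.02888 × 260 = 7.509 L/h
At steady state, Dose/τ = Css × CL.
Dose = Css × CL × τ = 27.2 × 7.509 × 13.8 = 2819 mg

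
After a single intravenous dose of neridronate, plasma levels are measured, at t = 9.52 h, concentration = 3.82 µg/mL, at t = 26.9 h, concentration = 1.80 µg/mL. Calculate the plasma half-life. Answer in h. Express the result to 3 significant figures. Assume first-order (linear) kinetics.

k = ln(C₁/C₂) / (t₂ − t₁) = ln(3.82/1.80) / (26.9 − 9.52)
  = 0.7525 / 17.38 = 0.04330 h⁻¹
t½ = ln2 / k = 0.693147 / 0.04330 = 16.01 h

16.0 h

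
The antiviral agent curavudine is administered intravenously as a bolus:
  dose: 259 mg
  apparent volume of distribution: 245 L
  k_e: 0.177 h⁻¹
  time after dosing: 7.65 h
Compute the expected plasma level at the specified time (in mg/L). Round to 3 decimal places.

C₀ = Dose / Vd = 259.0 / 245 = 1.057 mg/L
C = C₀ · e^(−k·t) = 1.057 × e^(−0.1770 × 7.65)
  = 1.057 × 0.2582 = 0.2729 mg/L

0.273 mg/L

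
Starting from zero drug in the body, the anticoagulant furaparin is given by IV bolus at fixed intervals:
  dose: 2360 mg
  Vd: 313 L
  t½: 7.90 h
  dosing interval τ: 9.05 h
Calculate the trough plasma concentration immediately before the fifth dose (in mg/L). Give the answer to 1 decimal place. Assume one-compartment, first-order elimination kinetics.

C₀ per dose = Dose / Vd = 2360 / 313 = 7.540 mg/L
k = ln2 / t½ = 0.693147 / 7.90 = 0.08774 h⁻¹
Fraction remaining after one interval: r = e^(−kτ) = e^(−0.08774 × 9.05) = 0.4520
Before dose 5, 4 doses have been given (aged 1τ, 2τ, 3τ, 4τ).
C_trough = C₀ × (r + r² + … + r^4) = C₀ × r(1−r^4)/(1−r)
        = 7.540 × 0.4520 × (1 − 0.04174) / (1 − 0.4520) = 5.960 mg/L

6.0 mg/L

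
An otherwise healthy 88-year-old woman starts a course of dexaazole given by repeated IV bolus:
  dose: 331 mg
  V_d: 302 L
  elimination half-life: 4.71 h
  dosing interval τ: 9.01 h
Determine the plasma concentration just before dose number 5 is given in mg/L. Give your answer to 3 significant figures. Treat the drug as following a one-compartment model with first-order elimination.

0.394 mg/L

C₀ per dose = Dose / Vd = 331 / 302 = 1.096 mg/L
k = ln2 / t½ = 0.693147 / 4.71 = 0.1472 h⁻¹
Fraction remaining after one interval: r = e^(−kτ) = e^(−0.1472 × 9.01) = 0.2655
Before dose 5, 4 doses have been given (aged 1τ, 2τ, 3τ, 4τ).
C_trough = C₀ × (r + r² + … + r^4) = C₀ × r(1−r^4)/(1−r)
        = 1.096 × 0.2655 × (1 − 0.004969) / (1 − 0.2655) = 0.3942 mg/L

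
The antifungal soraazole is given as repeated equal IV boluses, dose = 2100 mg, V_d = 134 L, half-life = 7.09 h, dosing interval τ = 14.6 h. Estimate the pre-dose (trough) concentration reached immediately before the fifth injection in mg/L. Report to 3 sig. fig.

4.93 mg/L

C₀ per dose = Dose / Vd = 2100 / 134 = 15.67 mg/L
k = ln2 / t½ = 0.693147 / 7.09 = 0.09776 h⁻¹
Fraction remaining after one interval: r = e^(−kτ) = e^(−0.09776 × 14.6) = 0.2400
Before dose 5, 4 doses have been given (aged 1τ, 2τ, 3τ, 4τ).
C_trough = C₀ × (r + r² + … + r^4) = C₀ × r(1−r^4)/(1−r)
        = 15.67 × 0.2400 × (1 − 0.003318) / (1 − 0.2400) = 4.932 mg/L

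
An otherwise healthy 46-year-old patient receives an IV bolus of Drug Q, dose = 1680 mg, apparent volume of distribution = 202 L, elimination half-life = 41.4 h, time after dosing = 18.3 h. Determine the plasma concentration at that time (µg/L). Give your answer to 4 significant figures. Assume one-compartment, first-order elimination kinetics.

6122 µg/L

C₀ = Dose / Vd = 1680 / 202 = 8.317 mg/L
k = ln2 / t½ = 0.693147 / 41.4 = 0.01674 h⁻¹
C = C₀ · e^(−k·t) = 8.317 × e^(−0.01674 × 18.3)
  = 8.317 × 0.7361 = 6.122 mg/L
Convert: 6.122 mg/L × 1000 = 6122 µg/L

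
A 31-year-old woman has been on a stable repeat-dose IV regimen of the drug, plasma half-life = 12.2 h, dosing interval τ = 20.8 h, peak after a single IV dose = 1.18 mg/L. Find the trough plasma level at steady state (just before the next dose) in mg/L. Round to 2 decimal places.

0.52 mg/L

k = ln2 / t½ = 0.693147 / 12.2 = 0.05682 h⁻¹
e^(−kτ) = e^(−0.05682 × 20.8) = 0.3067
Accumulation ratio R = 1 / (1 − e^(−kτ)) = 1 / (1 − 0.3067) = 1.442
Steady-state trough = C₀ × R × e^(−kτ) = 1.18 × 1.442 × 0.3067 = 0.5219 mg/L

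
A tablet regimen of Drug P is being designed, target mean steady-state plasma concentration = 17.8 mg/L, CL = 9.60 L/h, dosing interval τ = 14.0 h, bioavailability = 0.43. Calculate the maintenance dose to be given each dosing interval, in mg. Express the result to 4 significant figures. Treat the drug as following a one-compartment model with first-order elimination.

At steady state, F × (Dose/τ) = Css × CL.
Dose = Css × CL × τ / F = 17.8 × 9.600 × 14.0 / 0.43 = 5564 mg

5564 mg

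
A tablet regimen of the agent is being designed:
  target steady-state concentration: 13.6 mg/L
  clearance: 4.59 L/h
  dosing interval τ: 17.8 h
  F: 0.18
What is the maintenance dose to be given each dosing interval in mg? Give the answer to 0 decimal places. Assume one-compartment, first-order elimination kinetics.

At steady state, F × (Dose/τ) = Css × CL.
Dose = Css × CL × τ / F = 13.6 × 4.590 × 17.8 / 0.18 = 6173 mg

6173 mg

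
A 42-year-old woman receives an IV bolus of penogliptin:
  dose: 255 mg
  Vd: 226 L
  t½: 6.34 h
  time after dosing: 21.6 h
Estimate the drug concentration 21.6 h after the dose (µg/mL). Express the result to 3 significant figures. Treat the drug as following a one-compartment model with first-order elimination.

C₀ = Dose / Vd = 255.0 / 226 = 1.128 mg/L
k = ln2 / t½ = 0.693147 / 6.34 = 0.1093 h⁻¹
C = C₀ · e^(−k·t) = 1.128 × e^(−0.1093 × 21.6)
  = 1.128 × 0.09434 = 0.1064 mg/L
(0.1064 mg/L = 0.1064 µg/mL)

0.106 µg/mL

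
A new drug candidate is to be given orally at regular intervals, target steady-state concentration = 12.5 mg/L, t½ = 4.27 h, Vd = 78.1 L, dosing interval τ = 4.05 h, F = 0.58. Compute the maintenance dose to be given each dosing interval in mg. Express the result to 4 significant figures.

k = ln2 / t½ = 0.693147 / 4.27 = 0.1623 h⁻¹
CL = k × Vd = 0.1623 × 78.1 = 12.68 L/h
At steady state, F × (Dose/τ) = Css × CL.
Dose = Css × CL × τ / F = 12.5 × 12.68 × 4.05 / 0.58 = 1107 mg

1107 mg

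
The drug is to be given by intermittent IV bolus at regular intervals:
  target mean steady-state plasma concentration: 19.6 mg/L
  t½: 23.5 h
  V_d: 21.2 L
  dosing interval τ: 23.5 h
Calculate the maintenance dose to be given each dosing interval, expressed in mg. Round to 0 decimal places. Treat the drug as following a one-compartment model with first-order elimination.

k = ln2 / t½ = 0.693147 / 23.5 = 0.02950 h⁻¹
CL = k × Vd = 0.02950 × 21.2 = 0.6254 L/h
At steady state, Dose/τ = Css × CL.
Dose = Css × CL × τ = 19.6 × 0.6254 × 23.5 = 288.1 mg

288 mg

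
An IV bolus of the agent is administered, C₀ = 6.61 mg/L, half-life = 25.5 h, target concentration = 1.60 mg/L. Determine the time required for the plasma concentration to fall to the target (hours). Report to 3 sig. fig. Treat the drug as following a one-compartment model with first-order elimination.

52.2 h

k = ln2 / t½ = 0.693147 / 25.5 = 0.02718 h⁻¹
t = ln(C₀ / C) / k = ln(6.610 / 1.60) / 0.02718
  = ln(4.131) / 0.02718 = 1.419 / 0.02718 = 52.21 h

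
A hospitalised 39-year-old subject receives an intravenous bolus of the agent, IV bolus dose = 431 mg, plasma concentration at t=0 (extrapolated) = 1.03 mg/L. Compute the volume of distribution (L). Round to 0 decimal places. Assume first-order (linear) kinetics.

418 L

Vd = Dose / C₀ = 431.0 / 1.03 = 418.4 L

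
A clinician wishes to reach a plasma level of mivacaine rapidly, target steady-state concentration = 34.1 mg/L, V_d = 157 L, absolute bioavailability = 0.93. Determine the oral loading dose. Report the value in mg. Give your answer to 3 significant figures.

5760 mg

LD = Css × Vd / F = 34.1 × 157 / 0.93 = 5757 mg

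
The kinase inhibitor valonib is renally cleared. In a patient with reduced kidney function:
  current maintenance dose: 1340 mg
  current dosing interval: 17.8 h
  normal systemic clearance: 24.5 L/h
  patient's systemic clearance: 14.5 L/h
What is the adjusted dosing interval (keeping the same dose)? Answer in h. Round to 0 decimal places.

To keep the same average steady-state level, dosing rate must scale with clearance.
CL ratio = 14.5 / 24.5 = 0.5918
New interval (same dose) = 17.8 / 0.5918 = 30.08 h

30 h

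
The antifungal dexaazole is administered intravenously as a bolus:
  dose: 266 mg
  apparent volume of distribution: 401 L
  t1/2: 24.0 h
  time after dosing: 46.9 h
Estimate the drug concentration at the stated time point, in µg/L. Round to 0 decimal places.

C₀ = Dose / Vd = 266.0 / 401 = 0.6633 mg/L
k = ln2 / t½ = 0.693147 / 24.0 = 0.02888 h⁻¹
C = C₀ · e^(−k·t) = 0.6633 × e^(−0.02888 × 46.9)
  = 0.6633 × 0.2581 = 0.1712 mg/L
Convert: 0.1712 mg/L × 1000 = 171.2 µg/L

171 µg/L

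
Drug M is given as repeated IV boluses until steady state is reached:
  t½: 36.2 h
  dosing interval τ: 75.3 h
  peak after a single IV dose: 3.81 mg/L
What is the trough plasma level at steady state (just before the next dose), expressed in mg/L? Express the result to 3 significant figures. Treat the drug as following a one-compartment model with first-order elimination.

k = ln2 / t½ = 0.693147 / 36.2 = 0.01915 h⁻¹
e^(−kτ) = e^(−0.01915 × 75.3) = 0.2365
Accumulation ratio R = 1 / (1 − e^(−kτ)) = 1 / (1 − 0.2365) = 1.310
Steady-state trough = C₀ × R × e^(−kτ) = 3.81 × 1.310 × 0.2365 = 1.180 mg/L

1.18 mg/L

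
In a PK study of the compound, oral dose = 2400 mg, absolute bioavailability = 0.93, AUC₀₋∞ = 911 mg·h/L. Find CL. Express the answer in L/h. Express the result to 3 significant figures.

2.45 L/h

CL = F·Dose / AUC = 0.93 × 2400 / 911 = 2.450 L/h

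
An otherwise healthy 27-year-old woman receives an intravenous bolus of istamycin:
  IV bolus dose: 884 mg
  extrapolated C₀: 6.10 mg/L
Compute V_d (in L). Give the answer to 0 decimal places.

Vd = Dose / C₀ = 884.0 / 6.10 = 144.9 L

145 L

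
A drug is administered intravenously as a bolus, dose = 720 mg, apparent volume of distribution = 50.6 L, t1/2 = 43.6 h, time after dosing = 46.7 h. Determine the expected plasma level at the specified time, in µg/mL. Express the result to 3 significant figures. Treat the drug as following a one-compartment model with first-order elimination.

6.77 µg/mL

C₀ = Dose / Vd = 720.0 / 50.6 = 14.23 mg/L
k = ln2 / t½ = 0.693147 / 43.6 = 0.01590 h⁻¹
C = C₀ · e^(−k·t) = 14.23 × e^(−0.01590 × 46.7)
  = 14.23 × 0.4759 = 6.772 mg/L
(6.772 mg/L = 6.772 µg/mL)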